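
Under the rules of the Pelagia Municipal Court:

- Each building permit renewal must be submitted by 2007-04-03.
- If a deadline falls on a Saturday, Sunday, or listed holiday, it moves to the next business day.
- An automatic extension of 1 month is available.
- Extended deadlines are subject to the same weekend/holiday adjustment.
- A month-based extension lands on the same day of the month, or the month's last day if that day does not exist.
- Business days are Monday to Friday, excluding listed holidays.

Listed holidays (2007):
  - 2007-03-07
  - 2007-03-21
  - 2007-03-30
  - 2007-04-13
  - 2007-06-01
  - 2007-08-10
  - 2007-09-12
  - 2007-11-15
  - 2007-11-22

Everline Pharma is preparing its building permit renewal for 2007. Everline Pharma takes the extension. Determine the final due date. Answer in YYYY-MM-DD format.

2007-05-03

The stated deadline is 2007-04-03.
2007-04-03 falls on a Tuesday, which is a business day, so no adjustment is needed.
Applying the 1 month extension: 1 month after 2007-04-03 is 2007-05-03.
2007-05-03 (Thursday) is already a business day.
Deadline: 2007-05-03.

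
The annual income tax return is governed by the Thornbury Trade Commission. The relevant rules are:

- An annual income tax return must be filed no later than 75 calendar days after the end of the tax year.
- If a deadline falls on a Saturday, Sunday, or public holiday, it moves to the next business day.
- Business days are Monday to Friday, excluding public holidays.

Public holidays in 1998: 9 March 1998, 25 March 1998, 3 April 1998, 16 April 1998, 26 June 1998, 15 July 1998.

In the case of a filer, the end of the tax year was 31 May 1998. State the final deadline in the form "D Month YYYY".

14 August 1998

Adding 75 calendar days to 31 May 1998 gives 14 August 1998.
Since 14 August 1998 is a Friday and not a holiday, the date is unchanged.
The final due date is 14 August 1998.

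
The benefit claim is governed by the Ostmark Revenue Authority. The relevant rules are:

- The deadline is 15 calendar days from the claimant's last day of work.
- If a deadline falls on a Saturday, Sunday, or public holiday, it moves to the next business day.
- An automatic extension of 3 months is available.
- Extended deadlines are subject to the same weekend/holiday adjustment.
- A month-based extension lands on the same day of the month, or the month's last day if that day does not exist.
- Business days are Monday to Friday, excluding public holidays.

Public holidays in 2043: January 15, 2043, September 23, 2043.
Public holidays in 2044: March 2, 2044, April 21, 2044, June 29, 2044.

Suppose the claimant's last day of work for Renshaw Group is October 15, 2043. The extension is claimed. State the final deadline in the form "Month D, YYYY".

Trigger date October 15, 2043 + 15 calendar days = October 30, 2043.
October 30, 2043 (Friday) is already a business day.
Add 3 months to October 30, 2043: January 30, 2044.
January 30, 2044 falls on a Saturday. Rolling to the next business day gives February 1, 2044, a Monday.
The final due date is February 1, 2044.

February 1, 2044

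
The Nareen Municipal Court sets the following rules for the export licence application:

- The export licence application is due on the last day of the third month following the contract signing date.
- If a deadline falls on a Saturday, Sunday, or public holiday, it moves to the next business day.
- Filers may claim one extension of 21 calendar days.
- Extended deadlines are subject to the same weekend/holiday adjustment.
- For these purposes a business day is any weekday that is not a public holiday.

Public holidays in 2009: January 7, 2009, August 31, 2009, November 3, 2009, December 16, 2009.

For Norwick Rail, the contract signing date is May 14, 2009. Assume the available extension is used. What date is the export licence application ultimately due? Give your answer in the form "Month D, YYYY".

September 22, 2009

3 months after May 14, 2009 is August 2009; that month ends on August 31, 2009.
August 31, 2009 is a listed holiday, so it moves to the next business day, September 1, 2009 (Tuesday).
Add the 21 calendar-day extension to September 1, 2009: September 22, 2009.
Since September 22, 2009 is a Tuesday and not a holiday, the date is unchanged.
So the filing is due September 22, 2009.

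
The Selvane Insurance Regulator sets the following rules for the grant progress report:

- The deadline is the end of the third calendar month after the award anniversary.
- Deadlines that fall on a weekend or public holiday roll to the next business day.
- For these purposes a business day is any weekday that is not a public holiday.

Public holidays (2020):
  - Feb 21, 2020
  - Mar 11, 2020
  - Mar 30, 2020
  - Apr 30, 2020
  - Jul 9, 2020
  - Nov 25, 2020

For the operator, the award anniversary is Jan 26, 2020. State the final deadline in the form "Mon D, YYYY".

May 1, 2020

3 months after Jan 26, 2020 is April 2020; that month ends on Apr 30, 2020.
Apr 30, 2020 is a listed holiday, so it moves to the next business day, May 1, 2020 (Friday).
So the filing is due May 1, 2020.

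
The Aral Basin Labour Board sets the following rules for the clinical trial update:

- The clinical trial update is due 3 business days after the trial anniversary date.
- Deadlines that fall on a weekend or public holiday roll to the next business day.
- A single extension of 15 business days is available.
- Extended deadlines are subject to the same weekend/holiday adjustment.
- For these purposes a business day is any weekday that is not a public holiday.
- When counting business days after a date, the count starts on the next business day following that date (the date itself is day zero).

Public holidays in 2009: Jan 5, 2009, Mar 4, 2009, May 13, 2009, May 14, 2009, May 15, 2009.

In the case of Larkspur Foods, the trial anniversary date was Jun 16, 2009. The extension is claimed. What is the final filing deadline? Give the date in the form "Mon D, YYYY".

Jul 10, 2009

3 business days after Jun 16, 2009, excluding weekends and holidays, is Jun 19, 2009.
Since Jun 19, 2009 is a Friday and not a holiday, the date is unchanged.
Counting 15 further business days from Jun 19, 2009 reaches Jul 10, 2009.
Since Jul 10, 2009 is a Friday and not a holiday, the date is unchanged.
So the filing is due Jul 10, 2009.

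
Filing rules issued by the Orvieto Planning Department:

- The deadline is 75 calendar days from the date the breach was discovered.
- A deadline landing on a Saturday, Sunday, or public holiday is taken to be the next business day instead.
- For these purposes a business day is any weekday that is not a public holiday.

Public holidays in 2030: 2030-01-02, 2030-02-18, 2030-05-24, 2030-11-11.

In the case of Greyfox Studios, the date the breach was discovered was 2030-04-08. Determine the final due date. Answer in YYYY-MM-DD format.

2030-06-24

Adding 75 calendar days to 2030-04-08 gives 2030-06-22.
Because 2030-06-22 is a Saturday, the deadline becomes 2030-06-24 (Monday).
So the filing is due 2030-06-24.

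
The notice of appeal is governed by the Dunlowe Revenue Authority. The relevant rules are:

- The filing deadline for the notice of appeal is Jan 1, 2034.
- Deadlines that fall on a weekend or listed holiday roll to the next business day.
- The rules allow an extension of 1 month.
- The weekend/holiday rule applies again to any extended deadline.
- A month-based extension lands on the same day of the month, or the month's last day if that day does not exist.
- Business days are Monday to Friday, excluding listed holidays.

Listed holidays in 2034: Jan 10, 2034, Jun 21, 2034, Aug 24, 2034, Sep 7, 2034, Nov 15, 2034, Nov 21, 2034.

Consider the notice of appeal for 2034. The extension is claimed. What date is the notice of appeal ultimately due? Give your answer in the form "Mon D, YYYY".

Feb 2, 2034

The stated deadline is Jan 1, 2034.
Jan 1, 2034 is a Sunday; the next business day is Jan 2, 2034 (Monday).
Applying the 1 month extension: 1 month after Jan 2, 2034 is Feb 2, 2034.
Since Feb 2, 2034 is a Thursday and not a holiday, the date is unchanged.
The final due date is Feb 2, 2034.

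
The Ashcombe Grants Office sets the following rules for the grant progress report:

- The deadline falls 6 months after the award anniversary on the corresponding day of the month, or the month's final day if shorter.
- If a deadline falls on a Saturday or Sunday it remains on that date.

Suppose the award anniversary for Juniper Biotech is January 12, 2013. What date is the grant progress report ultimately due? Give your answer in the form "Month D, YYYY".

July 12, 2013

6 months from January 12, 2013 is July 12, 2013.
No adjustment is made for weekends or holidays, so July 12, 2013 stands.
The final due date is July 12, 2013.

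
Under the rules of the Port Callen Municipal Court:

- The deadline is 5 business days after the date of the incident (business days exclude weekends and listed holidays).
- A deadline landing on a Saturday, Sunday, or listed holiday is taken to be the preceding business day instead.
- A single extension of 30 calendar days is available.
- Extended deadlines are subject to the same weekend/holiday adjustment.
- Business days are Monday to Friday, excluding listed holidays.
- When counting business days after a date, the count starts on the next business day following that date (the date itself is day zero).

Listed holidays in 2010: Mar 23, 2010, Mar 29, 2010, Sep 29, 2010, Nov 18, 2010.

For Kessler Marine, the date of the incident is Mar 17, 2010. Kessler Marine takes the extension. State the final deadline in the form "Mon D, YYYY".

Starting the day after Mar 17, 2010 and counting 5 business days lands on Mar 25, 2010.
Since Mar 25, 2010 is a Thursday and not a holiday, the date is unchanged.
Add the 30 calendar-day extension to Mar 25, 2010: Apr 24, 2010.
Because Apr 24, 2010 is a Saturday, the deadline becomes Apr 23, 2010 (Friday).
Deadline: Apr 23, 2010.

Apr 23, 2010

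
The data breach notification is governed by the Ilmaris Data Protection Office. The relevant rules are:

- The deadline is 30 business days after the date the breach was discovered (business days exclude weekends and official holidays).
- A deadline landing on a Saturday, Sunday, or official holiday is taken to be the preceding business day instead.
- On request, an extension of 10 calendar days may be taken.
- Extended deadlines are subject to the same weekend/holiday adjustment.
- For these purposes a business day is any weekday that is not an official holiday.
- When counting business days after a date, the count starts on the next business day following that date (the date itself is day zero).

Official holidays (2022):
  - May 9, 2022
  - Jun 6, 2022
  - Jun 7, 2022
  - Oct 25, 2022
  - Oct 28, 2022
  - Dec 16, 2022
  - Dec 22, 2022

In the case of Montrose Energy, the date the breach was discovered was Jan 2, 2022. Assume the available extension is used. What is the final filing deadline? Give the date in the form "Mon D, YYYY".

Feb 21, 2022

30 business days after Jan 2, 2022, excluding weekends and holidays, is Feb 11, 2022.
Feb 11, 2022 falls on a Friday, which is a business day, so no adjustment is needed.
Add the 10 calendar-day extension to Feb 11, 2022: Feb 21, 2022.
Feb 21, 2022 (Monday) is already a business day.
The final due date is Feb 21, 2022.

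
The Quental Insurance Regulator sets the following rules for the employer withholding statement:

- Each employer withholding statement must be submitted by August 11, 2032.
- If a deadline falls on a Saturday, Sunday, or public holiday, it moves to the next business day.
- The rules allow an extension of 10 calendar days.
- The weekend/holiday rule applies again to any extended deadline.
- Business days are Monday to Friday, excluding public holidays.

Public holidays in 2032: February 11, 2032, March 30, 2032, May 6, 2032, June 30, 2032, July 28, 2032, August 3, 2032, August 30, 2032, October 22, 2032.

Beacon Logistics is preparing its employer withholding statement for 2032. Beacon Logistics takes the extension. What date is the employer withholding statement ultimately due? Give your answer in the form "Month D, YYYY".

Start from the fixed due date, August 11, 2032.
August 11, 2032 falls on a Wednesday, which is a business day, so no adjustment is needed.
With the 10-day extension, August 11, 2032 becomes August 21, 2032.
August 21, 2032 is a Saturday, so it moves to the next business day, August 23, 2032 (Monday).
Final deadline: August 23, 2032.

August 23, 2032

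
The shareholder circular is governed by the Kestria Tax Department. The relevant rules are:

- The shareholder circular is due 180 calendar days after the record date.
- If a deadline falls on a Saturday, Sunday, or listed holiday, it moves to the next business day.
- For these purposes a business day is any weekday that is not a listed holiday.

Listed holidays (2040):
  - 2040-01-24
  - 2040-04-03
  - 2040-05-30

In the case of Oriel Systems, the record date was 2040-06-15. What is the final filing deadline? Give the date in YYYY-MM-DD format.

2040-12-12

180 calendar days after 2040-06-15 is 2040-12-12.
Since 2040-12-12 is a Wednesday and not a holiday, the date is unchanged.
The final due date is 2040-12-12.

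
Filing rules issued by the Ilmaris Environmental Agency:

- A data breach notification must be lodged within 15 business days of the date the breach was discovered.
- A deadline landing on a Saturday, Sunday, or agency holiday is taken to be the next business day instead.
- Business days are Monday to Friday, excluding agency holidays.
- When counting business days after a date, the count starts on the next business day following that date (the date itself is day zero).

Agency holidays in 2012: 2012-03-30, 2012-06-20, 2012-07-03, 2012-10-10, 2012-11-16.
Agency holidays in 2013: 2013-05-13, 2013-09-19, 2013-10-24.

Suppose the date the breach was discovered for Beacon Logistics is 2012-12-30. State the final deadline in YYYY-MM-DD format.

Starting the day after 2012-12-30 and counting 15 business days lands on 2013-01-18.
2013-01-18 is a Friday and not a listed holiday, so it stands.
The final due date is 2013-01-18.

2013-01-18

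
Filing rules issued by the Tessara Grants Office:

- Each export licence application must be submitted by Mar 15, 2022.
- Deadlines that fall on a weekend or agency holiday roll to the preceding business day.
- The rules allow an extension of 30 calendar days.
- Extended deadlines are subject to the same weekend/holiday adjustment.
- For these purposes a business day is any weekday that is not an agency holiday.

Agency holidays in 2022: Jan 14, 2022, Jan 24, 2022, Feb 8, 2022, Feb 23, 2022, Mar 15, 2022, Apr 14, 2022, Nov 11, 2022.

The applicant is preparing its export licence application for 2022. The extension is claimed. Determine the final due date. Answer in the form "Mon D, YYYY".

The statutory due date is Mar 15, 2022.
Mar 15, 2022 falls on a listed holiday. Rolling to the preceding business day gives Mar 14, 2022, a Monday.
With the 30-day extension, Mar 14, 2022 becomes Apr 13, 2022.
Since Apr 13, 2022 is a Wednesday and not a holiday, the date is unchanged.
Deadline: Apr 13, 2022.

Apr 13, 2022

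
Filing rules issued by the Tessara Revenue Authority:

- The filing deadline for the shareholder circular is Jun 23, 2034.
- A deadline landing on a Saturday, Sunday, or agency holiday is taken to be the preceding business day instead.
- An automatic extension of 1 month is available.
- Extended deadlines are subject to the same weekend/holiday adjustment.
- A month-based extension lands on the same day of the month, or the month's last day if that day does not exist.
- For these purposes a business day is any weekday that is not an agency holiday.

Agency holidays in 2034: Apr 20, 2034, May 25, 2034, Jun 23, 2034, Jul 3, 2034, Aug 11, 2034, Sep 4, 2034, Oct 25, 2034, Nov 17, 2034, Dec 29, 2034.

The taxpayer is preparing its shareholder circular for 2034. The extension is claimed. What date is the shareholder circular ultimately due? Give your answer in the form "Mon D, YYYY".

Jul 21, 2034

Start from the fixed due date, Jun 23, 2034.
Jun 23, 2034 falls on a listed holiday. Rolling to the preceding business day gives Jun 22, 2034, a Thursday.
The 1 month extension carries Jun 22, 2034 to Jul 22, 2034.
Jul 22, 2034 is a Saturday; the preceding business day is Jul 21, 2034 (Friday).
Deadline: Jul 21, 2034.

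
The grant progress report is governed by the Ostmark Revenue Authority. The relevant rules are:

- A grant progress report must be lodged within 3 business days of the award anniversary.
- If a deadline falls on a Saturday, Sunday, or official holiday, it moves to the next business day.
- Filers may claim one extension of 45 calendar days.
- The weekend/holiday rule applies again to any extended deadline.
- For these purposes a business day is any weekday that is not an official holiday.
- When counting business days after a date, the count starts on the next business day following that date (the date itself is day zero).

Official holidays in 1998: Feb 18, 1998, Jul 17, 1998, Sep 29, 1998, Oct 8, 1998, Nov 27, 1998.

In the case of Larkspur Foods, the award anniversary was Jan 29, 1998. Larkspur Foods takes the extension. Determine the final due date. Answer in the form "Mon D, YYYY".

Mar 20, 1998

3 business days after Jan 29, 1998, excluding weekends and holidays, is Feb 3, 1998.
Feb 3, 1998 is a Tuesday and not a listed holiday, so it stands.
Applying the 45-calendar-day extension: Feb 3, 1998 + 45 days = Mar 20, 1998.
Mar 20, 1998 is a Friday and not a listed holiday, so it stands.
Deadline: Mar 20, 1998.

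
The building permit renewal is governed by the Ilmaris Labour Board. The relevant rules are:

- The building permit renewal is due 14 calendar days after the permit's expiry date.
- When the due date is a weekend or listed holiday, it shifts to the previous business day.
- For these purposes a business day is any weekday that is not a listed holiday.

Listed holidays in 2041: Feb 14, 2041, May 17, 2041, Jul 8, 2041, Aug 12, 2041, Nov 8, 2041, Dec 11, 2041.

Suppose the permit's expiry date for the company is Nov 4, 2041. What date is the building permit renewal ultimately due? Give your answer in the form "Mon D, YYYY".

Adding 14 calendar days to Nov 4, 2041 gives Nov 18, 2041.
Nov 18, 2041 is a Monday and not a listed holiday, so it stands.
The final due date is Nov 18, 2041.

Nov 18, 2041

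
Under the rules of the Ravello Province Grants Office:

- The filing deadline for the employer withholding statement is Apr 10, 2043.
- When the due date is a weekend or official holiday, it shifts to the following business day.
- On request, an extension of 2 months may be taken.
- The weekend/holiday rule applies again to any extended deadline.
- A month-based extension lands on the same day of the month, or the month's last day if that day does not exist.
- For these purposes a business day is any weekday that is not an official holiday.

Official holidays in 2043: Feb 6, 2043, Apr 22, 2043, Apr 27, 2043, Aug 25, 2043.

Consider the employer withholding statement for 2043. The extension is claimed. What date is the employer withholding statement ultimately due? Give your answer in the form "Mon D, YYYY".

Jun 10, 2043

The statutory due date is Apr 10, 2043.
Apr 10, 2043 (Friday) is already a business day.
Applying the 2 months extension: 2 months after Apr 10, 2043 is Jun 10, 2043.
Jun 10, 2043 falls on a Wednesday, which is a business day, so no adjustment is needed.
Final deadline: Jun 10, 2043.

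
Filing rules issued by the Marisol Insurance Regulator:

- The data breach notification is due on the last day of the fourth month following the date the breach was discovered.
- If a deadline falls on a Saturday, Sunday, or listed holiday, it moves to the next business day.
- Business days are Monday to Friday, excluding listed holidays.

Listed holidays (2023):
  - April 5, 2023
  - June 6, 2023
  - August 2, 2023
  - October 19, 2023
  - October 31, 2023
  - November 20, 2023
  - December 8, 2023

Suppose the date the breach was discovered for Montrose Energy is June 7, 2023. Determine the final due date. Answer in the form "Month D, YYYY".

4 months after June 7, 2023 falls in October 2023; the last day of that month is October 31, 2023.
Because October 31, 2023 is a listed holiday, the deadline becomes November 1, 2023 (Wednesday).
The final due date is November 1, 2023.

November 1, 2023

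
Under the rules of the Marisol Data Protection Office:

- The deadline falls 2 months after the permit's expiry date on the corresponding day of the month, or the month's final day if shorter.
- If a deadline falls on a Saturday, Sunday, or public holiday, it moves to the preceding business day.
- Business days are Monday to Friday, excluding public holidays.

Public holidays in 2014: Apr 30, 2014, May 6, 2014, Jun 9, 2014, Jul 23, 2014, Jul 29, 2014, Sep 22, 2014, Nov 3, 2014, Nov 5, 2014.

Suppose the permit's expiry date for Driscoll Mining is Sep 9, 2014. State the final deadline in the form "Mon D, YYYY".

Nov 7, 2014

Moving 2 months forward from Sep 9, 2014 on the corresponding day gives Nov 9, 2014.
Nov 9, 2014 is a Sunday, so it moves to the preceding business day, Nov 7, 2014 (Friday).
Final deadline: Nov 7, 2014.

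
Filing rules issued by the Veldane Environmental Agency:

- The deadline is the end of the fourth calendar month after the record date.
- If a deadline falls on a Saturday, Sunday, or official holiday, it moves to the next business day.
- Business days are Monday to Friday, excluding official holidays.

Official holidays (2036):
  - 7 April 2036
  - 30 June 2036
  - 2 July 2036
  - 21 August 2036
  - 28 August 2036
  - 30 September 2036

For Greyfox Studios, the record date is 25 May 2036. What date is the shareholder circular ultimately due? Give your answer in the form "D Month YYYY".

1 October 2036

4 months after 25 May 2036 falls in September 2036; the last day of that month is 30 September 2036.
30 September 2036 falls on a listed holiday. Rolling to the next business day gives 1 October 2036, a Wednesday.
Final deadline: 1 October 2036.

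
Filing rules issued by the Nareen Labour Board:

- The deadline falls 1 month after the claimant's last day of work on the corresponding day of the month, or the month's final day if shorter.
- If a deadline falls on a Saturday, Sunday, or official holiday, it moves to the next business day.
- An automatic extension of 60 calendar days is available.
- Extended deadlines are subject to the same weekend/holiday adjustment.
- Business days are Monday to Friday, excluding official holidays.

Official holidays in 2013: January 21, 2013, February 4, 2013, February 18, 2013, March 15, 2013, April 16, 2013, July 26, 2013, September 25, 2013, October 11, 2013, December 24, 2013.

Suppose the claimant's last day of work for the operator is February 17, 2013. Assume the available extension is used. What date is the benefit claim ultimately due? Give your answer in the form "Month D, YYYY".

May 17, 2013

Moving 1 month forward from February 17, 2013 on the corresponding day gives March 17, 2013.
March 17, 2013 is a Sunday; the next business day is March 18, 2013 (Monday).
Applying the 60-calendar-day extension: March 18, 2013 + 60 days = May 17, 2013.
May 17, 2013 falls on a Friday, which is a business day, so no adjustment is needed.
So the filing is due May 17, 2013.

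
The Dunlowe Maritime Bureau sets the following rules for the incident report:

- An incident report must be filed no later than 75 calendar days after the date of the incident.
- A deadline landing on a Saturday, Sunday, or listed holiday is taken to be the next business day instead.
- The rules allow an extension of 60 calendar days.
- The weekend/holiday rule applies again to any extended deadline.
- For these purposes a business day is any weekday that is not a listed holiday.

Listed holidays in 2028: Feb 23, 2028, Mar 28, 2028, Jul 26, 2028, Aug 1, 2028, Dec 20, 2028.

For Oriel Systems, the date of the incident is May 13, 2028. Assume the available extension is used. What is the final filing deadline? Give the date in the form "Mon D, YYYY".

Sep 25, 2028

75 calendar days after May 13, 2028 is Jul 27, 2028.
Jul 27, 2028 falls on a Thursday, which is a business day, so no adjustment is needed.
The 60-calendar-day extension moves the deadline from Jul 27, 2028 to Sep 25, 2028.
Sep 25, 2028 falls on a Monday, which is a business day, so no adjustment is needed.
The final due date is Sep 25, 2028.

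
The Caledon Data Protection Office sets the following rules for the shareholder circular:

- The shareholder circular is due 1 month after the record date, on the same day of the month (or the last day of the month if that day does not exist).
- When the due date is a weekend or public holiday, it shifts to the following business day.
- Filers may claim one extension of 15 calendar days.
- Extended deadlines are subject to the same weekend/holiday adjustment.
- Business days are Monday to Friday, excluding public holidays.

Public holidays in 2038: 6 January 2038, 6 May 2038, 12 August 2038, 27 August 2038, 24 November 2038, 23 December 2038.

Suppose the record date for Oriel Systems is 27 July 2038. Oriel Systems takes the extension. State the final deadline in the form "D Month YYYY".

1 month after 27 July 2038, on the same day of the month, is 27 August 2038.
27 August 2038 is a listed holiday, so it moves to the next business day, 30 August 2038 (Monday).
Add the 15 calendar-day extension to 30 August 2038: 14 September 2038.
14 September 2038 falls on a Tuesday, which is a business day, so no adjustment is needed.
Deadline: 14 September 2038.

14 September 2038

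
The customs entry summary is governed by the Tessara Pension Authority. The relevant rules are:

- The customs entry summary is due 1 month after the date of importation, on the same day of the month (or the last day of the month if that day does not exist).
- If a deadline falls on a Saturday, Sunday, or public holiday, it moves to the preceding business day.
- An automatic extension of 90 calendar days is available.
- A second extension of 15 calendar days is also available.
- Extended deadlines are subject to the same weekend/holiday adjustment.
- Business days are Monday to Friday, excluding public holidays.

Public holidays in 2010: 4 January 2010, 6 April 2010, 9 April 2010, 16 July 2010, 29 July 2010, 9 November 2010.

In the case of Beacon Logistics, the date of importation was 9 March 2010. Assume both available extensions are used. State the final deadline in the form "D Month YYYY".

1 month after 9 March 2010, on the same day of the month, is 9 April 2010.
Because 9 April 2010 is a listed holiday, the deadline becomes 8 April 2010 (Thursday).
With the 90-day extension, 8 April 2010 becomes 7 July 2010.
7 July 2010 is a Wednesday and not a listed holiday, so it stands.
Applying the 15-calendar-day extension: 7 July 2010 + 15 days = 22 July 2010.
Since 22 July 2010 is a Thursday and not a holiday, the date is unchanged.
The final due date is 22 July 2010.

22 July 2010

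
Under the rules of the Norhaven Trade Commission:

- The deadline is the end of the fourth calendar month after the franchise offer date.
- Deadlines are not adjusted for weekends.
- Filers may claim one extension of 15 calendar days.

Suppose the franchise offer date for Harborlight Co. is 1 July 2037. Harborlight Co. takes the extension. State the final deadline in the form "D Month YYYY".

15 December 2037

The fourth month after 1 July 2037 is November 2037, whose last day is 30 November 2037.
30 November 2037 falls on a Monday. The rules make no weekend/holiday allowance, so it remains 30 November 2037.
With the 15-day extension, 30 November 2037 becomes 15 December 2037.
15 December 2037 is a Tuesday; no weekend or holiday adjustment applies.
The final due date is 15 December 2037.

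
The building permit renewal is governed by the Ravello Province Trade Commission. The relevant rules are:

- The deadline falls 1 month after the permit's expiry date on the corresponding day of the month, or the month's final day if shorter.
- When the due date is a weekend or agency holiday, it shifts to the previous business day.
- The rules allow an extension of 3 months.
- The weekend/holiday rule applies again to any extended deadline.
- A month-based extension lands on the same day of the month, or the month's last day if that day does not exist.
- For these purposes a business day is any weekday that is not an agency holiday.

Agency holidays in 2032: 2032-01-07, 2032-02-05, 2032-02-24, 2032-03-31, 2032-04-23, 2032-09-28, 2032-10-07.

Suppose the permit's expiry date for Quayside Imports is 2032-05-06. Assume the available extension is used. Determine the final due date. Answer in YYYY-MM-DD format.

2032-09-03

1 month after 2032-05-06, on the same day of the month, is 2032-06-06.
Because 2032-06-06 is a Sunday, the deadline becomes 2032-06-04 (Friday).
Add 3 months to 2032-06-04: 2032-09-04.
2032-09-04 is a Saturday; the preceding business day is 2032-09-03 (Friday).
Deadline: 2032-09-03.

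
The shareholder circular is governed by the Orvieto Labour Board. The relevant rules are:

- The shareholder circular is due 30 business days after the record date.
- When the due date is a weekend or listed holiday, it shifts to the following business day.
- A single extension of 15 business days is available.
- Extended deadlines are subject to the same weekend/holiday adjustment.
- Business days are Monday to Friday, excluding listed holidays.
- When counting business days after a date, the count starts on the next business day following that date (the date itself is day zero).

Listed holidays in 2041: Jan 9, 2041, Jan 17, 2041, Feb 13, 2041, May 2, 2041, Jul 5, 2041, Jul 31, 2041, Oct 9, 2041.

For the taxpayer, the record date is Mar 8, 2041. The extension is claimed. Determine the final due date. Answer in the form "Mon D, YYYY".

May 13, 2041

30 business days after Mar 8, 2041, excluding weekends and holidays, is Apr 19, 2041.
Apr 19, 2041 is a Friday and not a listed holiday, so it stands.
The 15-business-day extension runs from Apr 19, 2041 to May 13, 2041.
May 13, 2041 falls on a Monday, which is a business day, so no adjustment is needed.
Deadline: May 13, 2041.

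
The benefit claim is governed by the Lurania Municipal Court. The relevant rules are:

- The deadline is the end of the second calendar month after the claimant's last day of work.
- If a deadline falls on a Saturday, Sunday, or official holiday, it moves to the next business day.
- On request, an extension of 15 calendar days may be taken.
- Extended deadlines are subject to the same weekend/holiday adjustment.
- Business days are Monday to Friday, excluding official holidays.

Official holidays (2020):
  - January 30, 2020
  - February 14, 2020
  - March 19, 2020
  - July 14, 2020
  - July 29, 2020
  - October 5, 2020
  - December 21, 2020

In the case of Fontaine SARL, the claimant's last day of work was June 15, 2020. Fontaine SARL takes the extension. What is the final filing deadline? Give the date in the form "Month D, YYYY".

The second month after June 15, 2020 is August 2020, whose last day is August 31, 2020.
August 31, 2020 falls on a Monday, which is a business day, so no adjustment is needed.
The 15-calendar-day extension moves the deadline from August 31, 2020 to September 15, 2020.
Since September 15, 2020 is a Tuesday and not a holiday, the date is unchanged.
So the filing is due September 15, 2020.

September 15, 2020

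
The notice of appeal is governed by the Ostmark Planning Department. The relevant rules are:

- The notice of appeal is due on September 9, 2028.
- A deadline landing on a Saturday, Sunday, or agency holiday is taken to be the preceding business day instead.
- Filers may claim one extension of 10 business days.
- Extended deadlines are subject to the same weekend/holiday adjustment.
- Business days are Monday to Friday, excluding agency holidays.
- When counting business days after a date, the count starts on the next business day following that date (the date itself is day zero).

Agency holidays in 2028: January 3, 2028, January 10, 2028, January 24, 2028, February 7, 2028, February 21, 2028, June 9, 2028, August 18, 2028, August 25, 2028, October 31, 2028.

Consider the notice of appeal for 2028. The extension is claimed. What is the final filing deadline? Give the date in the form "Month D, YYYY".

September 22, 2028

Start from the fixed due date, September 9, 2028.
Because September 9, 2028 is a Saturday, the deadline becomes September 8, 2028 (Friday).
Counting 10 further business days from September 8, 2028 reaches September 22, 2028.
September 22, 2028 (Friday) is already a business day.
So the filing is due September 22, 2028.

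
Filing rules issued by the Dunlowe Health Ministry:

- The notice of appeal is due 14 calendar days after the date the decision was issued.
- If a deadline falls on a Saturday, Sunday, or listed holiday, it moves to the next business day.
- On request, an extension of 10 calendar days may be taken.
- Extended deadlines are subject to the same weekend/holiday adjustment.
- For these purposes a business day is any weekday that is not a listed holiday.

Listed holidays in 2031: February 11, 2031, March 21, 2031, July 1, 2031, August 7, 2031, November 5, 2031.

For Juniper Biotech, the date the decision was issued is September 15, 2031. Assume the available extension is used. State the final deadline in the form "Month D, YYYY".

October 9, 2031

Trigger date September 15, 2031 + 14 calendar days = September 29, 2031.
September 29, 2031 is a Monday and not a listed holiday, so it stands.
With the 10-day extension, September 29, 2031 becomes October 9, 2031.
October 9, 2031 is a Thursday and not a listed holiday, so it stands.
Final deadline: October 9, 2031.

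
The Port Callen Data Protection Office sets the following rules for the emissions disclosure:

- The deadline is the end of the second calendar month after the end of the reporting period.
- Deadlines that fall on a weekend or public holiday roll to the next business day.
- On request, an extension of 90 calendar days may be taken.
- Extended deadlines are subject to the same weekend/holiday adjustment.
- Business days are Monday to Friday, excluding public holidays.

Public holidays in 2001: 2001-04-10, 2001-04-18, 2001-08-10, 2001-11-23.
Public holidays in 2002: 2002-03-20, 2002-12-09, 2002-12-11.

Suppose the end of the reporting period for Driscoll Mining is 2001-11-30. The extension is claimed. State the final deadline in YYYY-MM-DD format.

2002-05-01

2 months after 2001-11-30 is January 2002; that month ends on 2002-01-31.
2002-01-31 is a Thursday and not a listed holiday, so it stands.
Add the 90 calendar-day extension to 2002-01-31: 2002-05-01.
2002-05-01 falls on a Wednesday, which is a business day, so no adjustment is needed.
So the filing is due 2002-05-01.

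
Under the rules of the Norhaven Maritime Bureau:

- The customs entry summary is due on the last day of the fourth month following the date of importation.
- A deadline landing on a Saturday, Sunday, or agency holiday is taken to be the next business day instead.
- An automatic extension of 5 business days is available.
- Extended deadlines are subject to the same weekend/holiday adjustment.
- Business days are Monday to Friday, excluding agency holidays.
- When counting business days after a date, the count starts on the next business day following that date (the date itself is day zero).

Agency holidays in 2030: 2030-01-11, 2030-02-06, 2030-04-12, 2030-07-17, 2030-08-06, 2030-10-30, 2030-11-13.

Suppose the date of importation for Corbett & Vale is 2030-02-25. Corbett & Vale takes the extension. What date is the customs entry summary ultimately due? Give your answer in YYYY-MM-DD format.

2030-07-08

4 months after 2030-02-25 falls in June 2030; the last day of that month is 2030-06-30.
2030-06-30 falls on a Sunday. Rolling to the next business day gives 2030-07-01, a Monday.
Counting 5 further business days from 2030-07-01 reaches 2030-07-08.
2030-07-08 (Monday) is already a business day.
Deadline: 2030-07-08.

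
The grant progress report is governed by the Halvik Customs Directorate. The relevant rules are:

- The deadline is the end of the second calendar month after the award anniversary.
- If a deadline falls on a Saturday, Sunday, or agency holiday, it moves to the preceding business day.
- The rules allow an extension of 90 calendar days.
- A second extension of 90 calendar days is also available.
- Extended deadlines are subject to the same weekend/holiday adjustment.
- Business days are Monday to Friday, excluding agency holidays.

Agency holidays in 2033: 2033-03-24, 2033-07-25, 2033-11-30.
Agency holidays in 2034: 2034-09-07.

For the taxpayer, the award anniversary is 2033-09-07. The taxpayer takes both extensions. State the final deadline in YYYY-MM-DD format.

2 months after 2033-09-07 is November 2033; that month ends on 2033-11-30.
2033-11-30 falls on a listed holiday. Rolling to the preceding business day gives 2033-11-29, a Tuesday.
With the 90-day extension, 2033-11-29 becomes 2034-02-27.
2034-02-27 falls on a Monday, which is a business day, so no adjustment is needed.
The 90-calendar-day extension moves the deadline from 2034-02-27 to 2034-05-28.
2034-05-28 falls on a Sunday. Rolling to the preceding business day gives 2034-05-26, a Friday.
So the filing is due 2034-05-26.

2034-05-26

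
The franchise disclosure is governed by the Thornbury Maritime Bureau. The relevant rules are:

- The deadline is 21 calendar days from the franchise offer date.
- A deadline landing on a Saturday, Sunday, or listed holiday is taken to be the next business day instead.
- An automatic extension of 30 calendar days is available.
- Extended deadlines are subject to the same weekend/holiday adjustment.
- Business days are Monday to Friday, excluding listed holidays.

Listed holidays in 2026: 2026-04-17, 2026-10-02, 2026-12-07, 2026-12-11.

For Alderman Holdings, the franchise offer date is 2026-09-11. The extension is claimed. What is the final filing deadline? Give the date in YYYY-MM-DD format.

Adding 21 calendar days to 2026-09-11 gives 2026-10-02.
Because 2026-10-02 is a listed holiday, the deadline becomes 2026-10-05 (Monday).
The 30-calendar-day extension moves the deadline from 2026-10-05 to 2026-11-04.
Since 2026-11-04 is a Wednesday and not a holiday, the date is unchanged.
Final deadline: 2026-11-04.

2026-11-04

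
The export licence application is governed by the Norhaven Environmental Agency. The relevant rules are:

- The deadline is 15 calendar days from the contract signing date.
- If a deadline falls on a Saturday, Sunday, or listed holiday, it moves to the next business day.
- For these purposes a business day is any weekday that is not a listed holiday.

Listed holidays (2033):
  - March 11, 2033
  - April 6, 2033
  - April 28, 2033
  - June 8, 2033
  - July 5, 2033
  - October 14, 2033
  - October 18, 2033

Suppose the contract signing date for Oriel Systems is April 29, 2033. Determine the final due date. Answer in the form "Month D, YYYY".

Adding 15 calendar days to April 29, 2033 gives May 14, 2033.
May 14, 2033 falls on a Saturday. Rolling to the next business day gives May 16, 2033, a Monday.
So the filing is due May 16, 2033.

May 16, 2033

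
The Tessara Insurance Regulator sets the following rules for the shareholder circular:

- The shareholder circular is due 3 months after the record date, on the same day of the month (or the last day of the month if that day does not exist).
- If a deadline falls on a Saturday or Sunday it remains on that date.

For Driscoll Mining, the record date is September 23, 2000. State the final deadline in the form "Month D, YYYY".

December 23, 2000

3 months from September 23, 2000 is December 23, 2000.
December 23, 2000 falls on a Saturday. The rules make no weekend/holiday allowance, so it remains December 23, 2000.
The final due date is December 23, 2000.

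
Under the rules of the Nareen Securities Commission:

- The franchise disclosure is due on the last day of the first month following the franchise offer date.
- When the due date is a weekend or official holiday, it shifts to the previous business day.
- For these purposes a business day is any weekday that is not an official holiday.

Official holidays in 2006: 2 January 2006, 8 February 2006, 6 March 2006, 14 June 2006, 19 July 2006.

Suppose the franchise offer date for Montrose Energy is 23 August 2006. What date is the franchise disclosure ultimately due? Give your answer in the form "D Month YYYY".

The first month after 23 August 2006 is September 2006, whose last day is 30 September 2006.
Because 30 September 2006 is a Saturday, the deadline becomes 29 September 2006 (Friday).
Final deadline: 29 September 2006.

29 September 2006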